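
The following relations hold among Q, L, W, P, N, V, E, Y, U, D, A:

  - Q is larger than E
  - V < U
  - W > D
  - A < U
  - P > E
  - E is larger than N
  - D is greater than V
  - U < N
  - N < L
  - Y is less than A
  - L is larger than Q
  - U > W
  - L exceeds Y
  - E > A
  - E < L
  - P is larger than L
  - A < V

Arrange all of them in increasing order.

Y < A < V < D < W < U < N < E < Q < L < P

Nothing is placed below Y, so it is least; from there Y < A; A < V; V < D; D < W; W < U; U < N; N < E; E < Q; Q < L; L < P, each given directly.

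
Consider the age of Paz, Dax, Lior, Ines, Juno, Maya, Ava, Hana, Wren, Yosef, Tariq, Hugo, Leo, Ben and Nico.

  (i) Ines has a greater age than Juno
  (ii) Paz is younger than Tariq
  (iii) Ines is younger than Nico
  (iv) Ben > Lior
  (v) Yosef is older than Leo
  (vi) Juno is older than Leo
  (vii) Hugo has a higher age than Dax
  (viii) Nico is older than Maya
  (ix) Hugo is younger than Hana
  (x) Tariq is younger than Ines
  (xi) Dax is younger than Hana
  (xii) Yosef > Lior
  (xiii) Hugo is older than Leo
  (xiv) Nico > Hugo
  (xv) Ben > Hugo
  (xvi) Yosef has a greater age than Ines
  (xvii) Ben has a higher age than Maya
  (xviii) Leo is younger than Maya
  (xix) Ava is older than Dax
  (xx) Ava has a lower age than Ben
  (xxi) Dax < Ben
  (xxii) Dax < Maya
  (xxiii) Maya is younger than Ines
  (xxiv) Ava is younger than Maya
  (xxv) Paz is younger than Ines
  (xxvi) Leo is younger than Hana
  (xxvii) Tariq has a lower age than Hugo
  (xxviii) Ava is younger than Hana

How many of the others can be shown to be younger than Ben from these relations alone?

8

Directly below Ben: Dax, Lior, Ava, Maya, Hugo.
One step further: Leo, Tariq (7 so far).
One step further: Paz (8 so far).
Nothing else is reachable below Ben; 8 in all.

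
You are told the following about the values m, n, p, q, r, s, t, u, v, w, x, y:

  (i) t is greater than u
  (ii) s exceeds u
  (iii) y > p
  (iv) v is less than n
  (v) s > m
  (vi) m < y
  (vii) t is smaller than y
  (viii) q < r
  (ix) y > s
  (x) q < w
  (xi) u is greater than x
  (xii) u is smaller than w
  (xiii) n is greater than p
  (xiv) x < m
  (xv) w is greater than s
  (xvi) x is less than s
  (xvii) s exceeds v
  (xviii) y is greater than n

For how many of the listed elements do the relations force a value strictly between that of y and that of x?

Chaining upward from x reaches: u, m, t, s, w.
Chaining downward from y reaches: u, v, m, t, p, s, n.
Strictly between x and y are those in both lists: u, m, t, s — 4 elements.

4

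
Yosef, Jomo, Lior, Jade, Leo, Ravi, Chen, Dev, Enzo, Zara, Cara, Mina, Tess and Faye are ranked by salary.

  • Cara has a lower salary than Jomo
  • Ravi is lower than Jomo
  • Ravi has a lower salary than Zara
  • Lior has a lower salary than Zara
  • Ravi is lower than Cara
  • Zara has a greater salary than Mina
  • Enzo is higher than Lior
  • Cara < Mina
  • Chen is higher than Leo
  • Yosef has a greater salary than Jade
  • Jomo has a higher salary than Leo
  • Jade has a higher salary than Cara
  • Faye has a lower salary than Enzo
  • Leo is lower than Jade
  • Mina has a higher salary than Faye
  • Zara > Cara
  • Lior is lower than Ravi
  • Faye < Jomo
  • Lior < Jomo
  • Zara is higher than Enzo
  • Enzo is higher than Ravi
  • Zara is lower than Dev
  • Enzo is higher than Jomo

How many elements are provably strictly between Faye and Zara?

3

The relations place Faye below Zara. An element lies strictly between them when it is forced above Faye and also forced below Zara.
Above Faye: {Jomo, Mina, Enzo, Dev}. Below Zara: {Lior, Leo, Ravi, Cara, Jomo, Mina, Enzo}.
Intersection: {Jomo, Mina, Enzo} — 3.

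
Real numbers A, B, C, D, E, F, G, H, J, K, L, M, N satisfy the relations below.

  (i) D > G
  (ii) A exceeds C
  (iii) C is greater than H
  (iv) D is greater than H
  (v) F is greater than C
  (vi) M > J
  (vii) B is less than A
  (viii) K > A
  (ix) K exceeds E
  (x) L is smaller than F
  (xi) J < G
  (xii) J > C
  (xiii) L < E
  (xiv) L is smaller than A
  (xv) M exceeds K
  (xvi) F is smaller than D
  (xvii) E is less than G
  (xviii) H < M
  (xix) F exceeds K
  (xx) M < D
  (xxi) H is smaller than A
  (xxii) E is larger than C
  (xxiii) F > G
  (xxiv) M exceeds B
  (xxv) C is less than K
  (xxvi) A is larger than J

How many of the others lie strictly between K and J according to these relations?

Chaining upward from J reaches: A, G, F, M, D.
Chaining downward from K reaches: B, H, L, C, A, E.
Strictly between J and K are those in both lists: A — 1 element.

1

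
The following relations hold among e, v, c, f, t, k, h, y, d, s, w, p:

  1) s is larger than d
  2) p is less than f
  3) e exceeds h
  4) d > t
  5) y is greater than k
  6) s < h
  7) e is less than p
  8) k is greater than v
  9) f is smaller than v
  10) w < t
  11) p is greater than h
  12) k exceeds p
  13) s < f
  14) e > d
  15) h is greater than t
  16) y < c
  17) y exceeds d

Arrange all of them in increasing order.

w < t < d < s < h < e < p < f < v < k < y < c

Each adjacent pair is fixed by a given relation: w < t; t < d; d < s; s < h; h < e; e < p; p < f; f < v; v < k; k < y; y < c. Chaining them end to end gives the full order.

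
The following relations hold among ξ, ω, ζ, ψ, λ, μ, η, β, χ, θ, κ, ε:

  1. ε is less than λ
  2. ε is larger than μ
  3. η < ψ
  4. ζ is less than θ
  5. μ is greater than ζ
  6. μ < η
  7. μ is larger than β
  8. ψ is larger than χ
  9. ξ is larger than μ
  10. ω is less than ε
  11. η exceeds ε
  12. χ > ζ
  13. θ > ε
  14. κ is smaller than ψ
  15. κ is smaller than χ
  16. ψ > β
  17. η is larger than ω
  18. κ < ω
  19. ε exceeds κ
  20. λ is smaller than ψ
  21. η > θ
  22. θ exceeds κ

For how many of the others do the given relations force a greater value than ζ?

From ζ the given relations immediately reach μ, θ, χ.
From those, ξ, ε, η, ψ — 7 in total.
From those, λ — 8 in total.
No other element is forced above ζ by the given relations, so the count is 8.

8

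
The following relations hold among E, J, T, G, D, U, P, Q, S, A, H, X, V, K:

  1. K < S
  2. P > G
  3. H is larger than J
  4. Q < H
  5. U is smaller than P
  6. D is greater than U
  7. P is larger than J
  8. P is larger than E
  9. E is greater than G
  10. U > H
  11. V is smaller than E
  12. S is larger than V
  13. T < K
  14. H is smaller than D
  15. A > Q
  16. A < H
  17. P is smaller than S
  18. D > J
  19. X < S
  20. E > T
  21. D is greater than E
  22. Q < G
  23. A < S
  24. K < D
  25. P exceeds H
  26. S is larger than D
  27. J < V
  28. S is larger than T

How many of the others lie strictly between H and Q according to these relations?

1

Chaining upward from Q reaches: G, A, E, U, P, D, S.
Chaining downward from H reaches: J, A.
Strictly between Q and H are those in both lists: A — 1 element.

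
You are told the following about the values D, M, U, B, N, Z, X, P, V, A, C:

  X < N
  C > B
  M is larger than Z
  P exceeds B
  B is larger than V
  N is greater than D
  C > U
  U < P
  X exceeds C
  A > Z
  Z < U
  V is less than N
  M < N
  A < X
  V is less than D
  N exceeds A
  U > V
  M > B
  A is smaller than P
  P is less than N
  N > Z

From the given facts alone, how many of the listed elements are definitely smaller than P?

The elements the relations force below P are V, Z, B, A, U — no chain reaches any other.
That is 5.

5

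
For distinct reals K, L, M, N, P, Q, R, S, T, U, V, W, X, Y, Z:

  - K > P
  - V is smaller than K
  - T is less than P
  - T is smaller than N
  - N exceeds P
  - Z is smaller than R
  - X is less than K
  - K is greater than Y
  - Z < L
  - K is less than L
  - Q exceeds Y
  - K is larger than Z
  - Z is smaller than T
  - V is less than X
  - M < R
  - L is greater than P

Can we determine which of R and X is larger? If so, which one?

undetermined

Following every chain through X: above X we get K, L; below X we get V.
R is not reached, and no chain runs the other way from R to X.
So the given relations leave the order of X and R undetermined.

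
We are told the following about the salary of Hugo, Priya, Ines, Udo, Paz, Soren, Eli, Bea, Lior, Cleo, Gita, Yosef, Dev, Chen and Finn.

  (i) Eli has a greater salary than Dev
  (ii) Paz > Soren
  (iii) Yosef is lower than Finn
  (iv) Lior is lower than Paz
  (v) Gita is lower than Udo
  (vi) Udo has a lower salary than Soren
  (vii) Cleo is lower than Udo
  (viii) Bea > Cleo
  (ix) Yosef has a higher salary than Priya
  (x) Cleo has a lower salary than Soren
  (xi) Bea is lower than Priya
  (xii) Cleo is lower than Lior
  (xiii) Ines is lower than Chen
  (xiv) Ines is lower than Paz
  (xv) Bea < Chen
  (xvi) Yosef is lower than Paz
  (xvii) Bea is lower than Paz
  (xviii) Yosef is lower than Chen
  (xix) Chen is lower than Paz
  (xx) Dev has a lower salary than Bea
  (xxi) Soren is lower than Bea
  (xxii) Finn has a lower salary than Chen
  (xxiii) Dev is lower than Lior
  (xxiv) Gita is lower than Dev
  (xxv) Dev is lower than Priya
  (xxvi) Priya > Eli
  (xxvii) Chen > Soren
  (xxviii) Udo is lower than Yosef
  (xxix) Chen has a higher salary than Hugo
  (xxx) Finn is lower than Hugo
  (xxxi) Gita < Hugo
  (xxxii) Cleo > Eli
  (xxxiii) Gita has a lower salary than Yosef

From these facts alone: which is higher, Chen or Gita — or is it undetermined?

Chaining the given relations: Gita < Dev < Eli < Cleo < Udo < Soren < Bea < Priya < Yosef < Finn < Hugo < Chen.
So Chen is higher.

Chen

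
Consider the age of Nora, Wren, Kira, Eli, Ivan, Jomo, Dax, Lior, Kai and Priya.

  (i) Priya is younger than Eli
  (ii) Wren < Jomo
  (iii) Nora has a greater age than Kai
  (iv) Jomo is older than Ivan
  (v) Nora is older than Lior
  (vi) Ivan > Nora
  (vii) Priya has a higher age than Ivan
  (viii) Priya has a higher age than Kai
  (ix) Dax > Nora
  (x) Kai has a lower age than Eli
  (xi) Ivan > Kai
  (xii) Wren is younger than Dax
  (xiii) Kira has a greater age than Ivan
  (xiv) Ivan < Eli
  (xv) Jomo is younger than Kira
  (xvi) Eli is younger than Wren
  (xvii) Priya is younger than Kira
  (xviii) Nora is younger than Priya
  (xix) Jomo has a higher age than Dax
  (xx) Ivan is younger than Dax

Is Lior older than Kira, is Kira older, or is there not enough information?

The relevant relations are Lior < Nora; Nora < Ivan; Ivan < Priya; Priya < Eli; Eli < Wren; Wren < Dax; Dax < Jomo; Jomo < Kira.
Together: Lior < Nora < Ivan < Priya < Eli < Wren < Dax < Jomo < Kira.
So Kira is older.

Kira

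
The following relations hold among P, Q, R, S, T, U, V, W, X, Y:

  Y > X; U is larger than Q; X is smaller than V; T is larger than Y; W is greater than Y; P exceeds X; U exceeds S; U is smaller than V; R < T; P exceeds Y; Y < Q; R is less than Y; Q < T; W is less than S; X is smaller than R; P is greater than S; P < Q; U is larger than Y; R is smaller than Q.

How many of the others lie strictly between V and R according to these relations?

The relations place R below V. An element lies strictly between them when it is forced above R and also forced below V.
Above R: {Y, W, S, P, Q, T, U}. Below V: {X, Y, W, S, P, Q, U}.
Intersection: {Y, W, S, P, Q, U} — 6.

6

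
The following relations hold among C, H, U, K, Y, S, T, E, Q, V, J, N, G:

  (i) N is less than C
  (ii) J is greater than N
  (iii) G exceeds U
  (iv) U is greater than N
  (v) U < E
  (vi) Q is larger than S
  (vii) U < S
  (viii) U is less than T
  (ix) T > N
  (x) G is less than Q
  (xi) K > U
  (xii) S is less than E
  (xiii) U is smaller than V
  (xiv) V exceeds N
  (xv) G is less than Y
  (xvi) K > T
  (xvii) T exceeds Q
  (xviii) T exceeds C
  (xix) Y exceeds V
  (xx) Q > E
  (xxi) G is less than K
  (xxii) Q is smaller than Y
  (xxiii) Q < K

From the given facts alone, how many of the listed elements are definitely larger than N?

Directly above N: U, C, J, V, T.
One step further: G, S, E, Y, K (10 so far).
One step further: Q (11 so far).
Nothing else is reachable above N; 11 in all.

11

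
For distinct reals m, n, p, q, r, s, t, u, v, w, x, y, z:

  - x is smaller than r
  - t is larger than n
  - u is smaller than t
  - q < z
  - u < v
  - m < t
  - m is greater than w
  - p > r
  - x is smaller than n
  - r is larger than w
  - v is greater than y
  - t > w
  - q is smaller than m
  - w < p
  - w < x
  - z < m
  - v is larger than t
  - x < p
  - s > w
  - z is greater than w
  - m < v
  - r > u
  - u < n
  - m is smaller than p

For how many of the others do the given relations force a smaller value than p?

7

The elements the relations force below p are w, q, u, x, z, m, r — no chain reaches any other.
That is 7.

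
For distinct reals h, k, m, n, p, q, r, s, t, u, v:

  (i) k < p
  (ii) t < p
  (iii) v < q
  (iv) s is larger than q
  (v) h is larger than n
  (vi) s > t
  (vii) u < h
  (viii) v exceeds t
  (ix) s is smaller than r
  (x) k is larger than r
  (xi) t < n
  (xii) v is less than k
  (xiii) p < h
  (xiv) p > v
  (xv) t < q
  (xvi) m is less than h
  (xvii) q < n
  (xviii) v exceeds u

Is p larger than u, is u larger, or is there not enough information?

p

u < v < q < s < r < k < p, by transitivity through v, q, s, r, k.
So p is larger.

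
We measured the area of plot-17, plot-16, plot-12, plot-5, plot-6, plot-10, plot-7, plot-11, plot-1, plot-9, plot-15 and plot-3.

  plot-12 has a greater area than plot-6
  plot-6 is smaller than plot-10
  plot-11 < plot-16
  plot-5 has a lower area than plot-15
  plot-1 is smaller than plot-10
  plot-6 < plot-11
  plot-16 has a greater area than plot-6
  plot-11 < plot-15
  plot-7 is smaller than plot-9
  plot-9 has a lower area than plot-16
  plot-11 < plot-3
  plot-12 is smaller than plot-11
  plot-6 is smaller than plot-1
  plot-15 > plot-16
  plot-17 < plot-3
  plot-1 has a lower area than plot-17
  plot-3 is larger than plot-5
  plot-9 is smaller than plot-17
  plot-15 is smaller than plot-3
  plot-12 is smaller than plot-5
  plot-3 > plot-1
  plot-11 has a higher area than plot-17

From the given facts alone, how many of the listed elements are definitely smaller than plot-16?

Directly below plot-16: plot-6, plot-9, plot-11.
One step further: plot-12, plot-7, plot-17 (6 so far).
One step further: plot-1 (7 so far).
No other element is forced below plot-16 by the given relations, so the count is 7.

7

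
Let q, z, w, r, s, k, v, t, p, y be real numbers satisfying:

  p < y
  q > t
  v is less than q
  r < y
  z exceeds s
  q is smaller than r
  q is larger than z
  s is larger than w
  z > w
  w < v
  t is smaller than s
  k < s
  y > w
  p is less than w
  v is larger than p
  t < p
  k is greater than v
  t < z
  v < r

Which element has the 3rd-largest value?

Chaining the given pairs: t < p < w < v < k < s < z < q < r < y.
The 3rd largest is q.

q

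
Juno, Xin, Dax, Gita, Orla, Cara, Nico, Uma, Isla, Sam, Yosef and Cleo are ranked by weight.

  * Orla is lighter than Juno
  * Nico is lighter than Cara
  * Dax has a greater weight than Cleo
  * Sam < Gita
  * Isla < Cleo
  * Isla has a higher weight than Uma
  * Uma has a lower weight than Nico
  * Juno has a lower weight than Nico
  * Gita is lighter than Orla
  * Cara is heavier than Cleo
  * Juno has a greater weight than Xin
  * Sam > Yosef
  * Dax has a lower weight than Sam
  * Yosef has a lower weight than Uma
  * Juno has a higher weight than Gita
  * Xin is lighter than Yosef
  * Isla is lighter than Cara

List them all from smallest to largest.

Xin < Yosef < Uma < Isla < Cleo < Dax < Sam < Gita < Orla < Juno < Nico < Cara

Each adjacent pair is fixed by a given relation: Xin < Yosef; Yosef < Uma; Uma < Isla; Isla < Cleo; Cleo < Dax; Dax < Sam; Sam < Gita; Gita < Orla; Orla < Juno; Juno < Nico; Nico < Cara. Chaining them end to end gives the full order.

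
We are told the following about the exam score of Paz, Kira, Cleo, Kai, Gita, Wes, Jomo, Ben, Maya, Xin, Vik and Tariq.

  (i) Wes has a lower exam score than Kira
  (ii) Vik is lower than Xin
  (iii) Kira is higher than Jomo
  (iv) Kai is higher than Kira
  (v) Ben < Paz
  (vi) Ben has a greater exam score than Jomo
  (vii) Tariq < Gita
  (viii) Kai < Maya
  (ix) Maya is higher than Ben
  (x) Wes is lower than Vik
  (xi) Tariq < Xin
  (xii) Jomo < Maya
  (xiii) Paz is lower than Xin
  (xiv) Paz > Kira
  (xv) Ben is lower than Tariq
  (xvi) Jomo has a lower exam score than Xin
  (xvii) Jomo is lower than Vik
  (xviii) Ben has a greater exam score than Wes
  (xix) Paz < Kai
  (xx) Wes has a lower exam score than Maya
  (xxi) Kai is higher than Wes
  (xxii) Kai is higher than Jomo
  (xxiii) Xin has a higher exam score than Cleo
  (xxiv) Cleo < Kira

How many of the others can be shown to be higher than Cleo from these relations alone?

5

The elements the relations force above Cleo are Kira, Paz, Kai, Xin, Maya — no chain reaches any other.
That is 5.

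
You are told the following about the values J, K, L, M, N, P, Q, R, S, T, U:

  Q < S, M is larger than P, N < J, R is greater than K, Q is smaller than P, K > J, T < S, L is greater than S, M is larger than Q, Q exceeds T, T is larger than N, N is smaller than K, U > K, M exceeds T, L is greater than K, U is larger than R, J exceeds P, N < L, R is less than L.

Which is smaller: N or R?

N < T and T < Q give N < Q.
With Q < P: N < T < Q < P.
With P < J: N < T < Q < P < J.
With J < K: N < T < Q < P < J < K.
With K < R: N < T < Q < P < J < K < R.
So N < R; N is the smaller of the two.

N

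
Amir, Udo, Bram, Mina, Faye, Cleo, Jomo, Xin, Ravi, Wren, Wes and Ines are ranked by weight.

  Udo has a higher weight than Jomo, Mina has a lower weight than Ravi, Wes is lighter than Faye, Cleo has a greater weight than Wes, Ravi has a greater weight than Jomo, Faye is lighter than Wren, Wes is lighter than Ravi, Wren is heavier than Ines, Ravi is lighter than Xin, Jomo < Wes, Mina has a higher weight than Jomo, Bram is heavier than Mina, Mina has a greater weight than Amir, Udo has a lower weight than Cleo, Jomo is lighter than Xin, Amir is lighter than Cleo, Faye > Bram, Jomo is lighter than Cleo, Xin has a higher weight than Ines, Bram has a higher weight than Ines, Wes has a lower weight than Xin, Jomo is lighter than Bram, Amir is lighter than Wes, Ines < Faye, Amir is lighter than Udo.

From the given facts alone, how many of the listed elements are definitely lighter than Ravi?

4

The elements the relations force below Ravi are Amir, Jomo, Wes, Mina — no chain reaches any other.
That is 4.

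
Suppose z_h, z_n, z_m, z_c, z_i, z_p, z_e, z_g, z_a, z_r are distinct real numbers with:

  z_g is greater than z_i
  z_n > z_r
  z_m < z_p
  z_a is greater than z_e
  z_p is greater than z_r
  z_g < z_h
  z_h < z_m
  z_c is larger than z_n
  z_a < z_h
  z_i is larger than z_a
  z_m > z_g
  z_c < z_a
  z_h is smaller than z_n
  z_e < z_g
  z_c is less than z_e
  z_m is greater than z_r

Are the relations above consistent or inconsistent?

inconsistent

We have z_h < z_n stated directly, yet also z_n < z_c < z_e < z_a < z_i < z_g < z_h by chaining the others — so z_n < z_h. Contradiction.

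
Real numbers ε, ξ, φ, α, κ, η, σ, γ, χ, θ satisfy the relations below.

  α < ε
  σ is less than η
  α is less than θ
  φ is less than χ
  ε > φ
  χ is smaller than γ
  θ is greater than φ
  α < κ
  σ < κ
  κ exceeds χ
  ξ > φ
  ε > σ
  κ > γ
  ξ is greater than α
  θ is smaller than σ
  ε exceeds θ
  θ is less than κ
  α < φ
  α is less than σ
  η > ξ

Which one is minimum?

Chaining upward from α: directly above it, φ, θ, ξ, σ, ε, κ; then χ, η; then γ.
That covers every other element, and nothing is given below α, so α is the minimum.

α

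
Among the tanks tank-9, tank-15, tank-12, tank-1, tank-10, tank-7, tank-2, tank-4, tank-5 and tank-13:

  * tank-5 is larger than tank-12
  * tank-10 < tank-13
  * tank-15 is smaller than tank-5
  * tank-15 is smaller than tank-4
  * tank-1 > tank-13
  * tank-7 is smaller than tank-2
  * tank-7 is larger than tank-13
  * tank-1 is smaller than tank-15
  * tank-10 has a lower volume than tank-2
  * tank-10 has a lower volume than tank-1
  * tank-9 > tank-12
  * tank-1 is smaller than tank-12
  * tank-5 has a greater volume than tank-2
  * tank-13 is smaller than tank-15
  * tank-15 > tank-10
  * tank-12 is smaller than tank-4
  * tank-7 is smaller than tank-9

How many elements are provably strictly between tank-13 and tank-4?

3

The relations place tank-13 below tank-4. An element lies strictly between them when it is forced above tank-13 and also forced below tank-4.
Above tank-13: {tank-1, tank-7, tank-15, tank-12, tank-2, tank-9, tank-5}. Below tank-4: {tank-10, tank-1, tank-15, tank-12}.
Intersection: {tank-1, tank-15, tank-12} — 3.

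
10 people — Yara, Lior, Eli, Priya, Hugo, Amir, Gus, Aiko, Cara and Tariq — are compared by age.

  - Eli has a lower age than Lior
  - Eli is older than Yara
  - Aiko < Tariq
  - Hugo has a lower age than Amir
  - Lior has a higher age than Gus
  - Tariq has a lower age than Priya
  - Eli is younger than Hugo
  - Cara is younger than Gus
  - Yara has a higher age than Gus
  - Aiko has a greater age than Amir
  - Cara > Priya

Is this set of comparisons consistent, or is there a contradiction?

Chaining the given relations yields Hugo < Amir < Aiko < Tariq < Priya < Cara < Gus < Yara < Eli, so Hugo < Eli. But one relation states Eli < Hugo. These cannot both hold.

inconsistent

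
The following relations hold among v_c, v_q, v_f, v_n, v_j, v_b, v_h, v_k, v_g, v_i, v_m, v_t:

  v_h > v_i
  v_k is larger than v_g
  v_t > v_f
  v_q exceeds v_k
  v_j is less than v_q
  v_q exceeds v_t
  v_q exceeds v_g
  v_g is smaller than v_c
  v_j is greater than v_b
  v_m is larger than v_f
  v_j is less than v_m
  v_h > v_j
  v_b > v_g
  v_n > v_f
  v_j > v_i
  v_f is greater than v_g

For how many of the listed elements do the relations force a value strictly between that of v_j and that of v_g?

1

Chaining upward from v_g reaches: v_k, v_b, v_f, v_t, v_q, v_c, v_n, v_h, v_m.
Chaining downward from v_j reaches: v_b, v_i.
Strictly between v_g and v_j are those in both lists: v_b — 1 element.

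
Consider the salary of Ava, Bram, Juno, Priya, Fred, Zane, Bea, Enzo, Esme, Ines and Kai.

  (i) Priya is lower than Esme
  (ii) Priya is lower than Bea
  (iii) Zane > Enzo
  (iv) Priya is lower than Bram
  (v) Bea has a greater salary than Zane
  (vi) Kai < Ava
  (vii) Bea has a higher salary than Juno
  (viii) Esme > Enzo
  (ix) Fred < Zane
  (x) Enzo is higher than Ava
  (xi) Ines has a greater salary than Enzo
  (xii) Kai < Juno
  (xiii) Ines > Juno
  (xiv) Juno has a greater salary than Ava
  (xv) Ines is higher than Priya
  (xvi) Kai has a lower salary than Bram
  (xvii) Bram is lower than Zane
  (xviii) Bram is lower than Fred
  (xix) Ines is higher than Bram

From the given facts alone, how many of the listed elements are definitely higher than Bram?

4

The elements the relations force above Bram are Fred, Zane, Bea, Ines — no chain reaches any other.
That is 4.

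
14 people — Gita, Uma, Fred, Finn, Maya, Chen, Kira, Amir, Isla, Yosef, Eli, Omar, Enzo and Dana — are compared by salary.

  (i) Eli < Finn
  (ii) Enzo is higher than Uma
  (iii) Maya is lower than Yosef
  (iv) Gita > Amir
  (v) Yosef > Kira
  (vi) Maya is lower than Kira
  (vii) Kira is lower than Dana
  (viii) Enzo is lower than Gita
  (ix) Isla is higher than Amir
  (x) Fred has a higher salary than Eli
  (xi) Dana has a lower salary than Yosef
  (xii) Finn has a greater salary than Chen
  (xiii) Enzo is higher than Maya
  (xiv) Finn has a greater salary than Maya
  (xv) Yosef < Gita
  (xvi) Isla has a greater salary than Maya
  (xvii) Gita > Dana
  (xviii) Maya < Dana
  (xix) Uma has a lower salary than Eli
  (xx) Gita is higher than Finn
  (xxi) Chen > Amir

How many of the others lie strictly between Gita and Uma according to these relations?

The relations place Uma below Gita. An element lies strictly between them when it is forced above Uma and also forced below Gita.
Above Uma: {Eli, Fred, Enzo, Finn}. Below Gita: {Amir, Chen, Maya, Kira, Dana, Eli, Yosef, Enzo, Finn}.
Intersection: {Eli, Enzo, Finn} — 3.

3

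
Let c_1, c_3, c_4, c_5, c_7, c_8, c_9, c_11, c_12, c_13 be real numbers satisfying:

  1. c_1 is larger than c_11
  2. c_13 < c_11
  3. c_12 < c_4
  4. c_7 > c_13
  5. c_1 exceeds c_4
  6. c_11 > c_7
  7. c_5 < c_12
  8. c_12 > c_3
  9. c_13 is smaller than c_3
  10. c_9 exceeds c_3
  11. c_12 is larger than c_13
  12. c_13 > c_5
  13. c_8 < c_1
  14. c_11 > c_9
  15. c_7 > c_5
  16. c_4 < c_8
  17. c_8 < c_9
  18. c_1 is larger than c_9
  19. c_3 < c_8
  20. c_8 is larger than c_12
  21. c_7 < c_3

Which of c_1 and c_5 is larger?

c_5 < c_13 and c_13 < c_7 give c_5 < c_7.
Then c_7 < c_3 extends the chain to c_3.
Then c_3 < c_12 extends the chain to c_12.
Then c_12 < c_4 extends the chain to c_4.
With c_4 < c_8: c_5 < c_13 < c_7 < c_3 < c_12 < c_4 < c_8.
With c_8 < c_9: c_5 < c_13 < c_7 < c_3 < c_12 < c_4 < c_8 < c_9.
With c_9 < c_1: c_5 < c_13 < c_7 < c_3 < c_12 < c_4 < c_8 < c_9 < c_1.
So c_5 < c_1; c_1 is the larger of the two.

c_1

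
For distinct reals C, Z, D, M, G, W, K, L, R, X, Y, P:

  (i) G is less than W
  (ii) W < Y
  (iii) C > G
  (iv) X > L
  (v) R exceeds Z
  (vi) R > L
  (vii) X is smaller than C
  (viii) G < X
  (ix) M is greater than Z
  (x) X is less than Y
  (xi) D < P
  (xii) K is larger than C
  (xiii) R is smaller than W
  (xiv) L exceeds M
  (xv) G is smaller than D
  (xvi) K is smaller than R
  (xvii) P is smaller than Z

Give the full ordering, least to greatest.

Each adjacent pair is fixed by a given relation: G < D; D < P; P < Z; Z < M; M < L; L < X; X < C; C < K; K < R; R < W; W < Y. Chaining them end to end gives the full order.

G < D < P < Z < M < L < X < C < K < R < W < Y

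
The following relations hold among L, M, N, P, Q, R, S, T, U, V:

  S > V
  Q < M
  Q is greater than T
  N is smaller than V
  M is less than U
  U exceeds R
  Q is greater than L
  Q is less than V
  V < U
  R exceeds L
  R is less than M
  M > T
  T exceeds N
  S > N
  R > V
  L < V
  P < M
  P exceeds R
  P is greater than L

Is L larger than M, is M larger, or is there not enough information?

Link the given pairs in sequence: L < Q; Q < V; V < R; R < P; P < M.
Together: L < Q < V < R < P < M.
So M is larger.

M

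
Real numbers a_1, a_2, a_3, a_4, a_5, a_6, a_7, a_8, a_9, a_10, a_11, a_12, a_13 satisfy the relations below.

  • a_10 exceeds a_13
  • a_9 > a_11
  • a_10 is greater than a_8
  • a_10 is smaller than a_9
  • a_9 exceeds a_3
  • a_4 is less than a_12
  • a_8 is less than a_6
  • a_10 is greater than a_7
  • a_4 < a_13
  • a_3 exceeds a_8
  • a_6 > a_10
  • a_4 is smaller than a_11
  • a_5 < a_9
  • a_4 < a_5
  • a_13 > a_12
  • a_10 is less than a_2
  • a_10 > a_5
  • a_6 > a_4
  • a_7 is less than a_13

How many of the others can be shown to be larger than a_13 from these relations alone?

From a_13 the given relations immediately reach a_10.
From those, a_2, a_6, a_9 — 4 in total.
No other element is forced above a_13 by the given relations, so the count is 4.

4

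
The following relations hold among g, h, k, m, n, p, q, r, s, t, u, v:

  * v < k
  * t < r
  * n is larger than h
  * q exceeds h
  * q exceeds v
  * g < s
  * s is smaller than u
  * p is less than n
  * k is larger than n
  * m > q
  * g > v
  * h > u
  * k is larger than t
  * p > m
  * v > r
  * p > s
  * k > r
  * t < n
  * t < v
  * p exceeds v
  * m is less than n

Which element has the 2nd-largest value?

n

The consecutive relations fix a unique order: t < r < v < g < s < u < h < q < m < p < n < k.
Counting 2 from the largest end gives n.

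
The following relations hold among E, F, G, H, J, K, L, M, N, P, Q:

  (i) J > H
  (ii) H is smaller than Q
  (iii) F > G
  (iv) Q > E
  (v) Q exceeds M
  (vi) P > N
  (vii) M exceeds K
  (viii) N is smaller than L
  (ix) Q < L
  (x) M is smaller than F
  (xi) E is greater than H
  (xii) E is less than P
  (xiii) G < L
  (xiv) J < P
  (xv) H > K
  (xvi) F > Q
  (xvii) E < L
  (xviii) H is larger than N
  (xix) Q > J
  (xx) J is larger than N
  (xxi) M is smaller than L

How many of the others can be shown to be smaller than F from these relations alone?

From F the given relations immediately reach M, Q, G.
From those, K, H, E, J — 7 in total.
From those, N — 8 in total.
Nothing else is reachable below F; 8 in all.

8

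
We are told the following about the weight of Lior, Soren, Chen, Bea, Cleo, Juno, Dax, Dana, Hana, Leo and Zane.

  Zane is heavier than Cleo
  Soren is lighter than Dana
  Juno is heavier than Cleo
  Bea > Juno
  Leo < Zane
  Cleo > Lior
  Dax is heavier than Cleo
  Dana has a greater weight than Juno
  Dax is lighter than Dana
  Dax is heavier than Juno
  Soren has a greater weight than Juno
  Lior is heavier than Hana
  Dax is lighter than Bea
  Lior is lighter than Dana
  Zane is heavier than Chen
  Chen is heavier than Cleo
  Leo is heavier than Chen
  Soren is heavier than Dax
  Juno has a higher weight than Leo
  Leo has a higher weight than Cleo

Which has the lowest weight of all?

Chaining upward from Hana: directly above it, Lior; then Cleo, Dana; then Chen, Leo, Juno, Dax, Zane; then Bea, Soren.
That covers every other element, and nothing is given below Hana, so Hana is the lowest weight.

Hana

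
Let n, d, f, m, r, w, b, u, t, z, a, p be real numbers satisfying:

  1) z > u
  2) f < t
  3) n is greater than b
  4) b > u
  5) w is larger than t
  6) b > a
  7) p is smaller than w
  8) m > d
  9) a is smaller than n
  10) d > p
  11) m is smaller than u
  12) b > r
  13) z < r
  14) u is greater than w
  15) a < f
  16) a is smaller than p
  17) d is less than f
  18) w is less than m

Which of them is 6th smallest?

w

Chaining the given pairs: a < p < d < f < t < w < m < u < z < r < b < n.
Counting 6 from the smallest end gives w.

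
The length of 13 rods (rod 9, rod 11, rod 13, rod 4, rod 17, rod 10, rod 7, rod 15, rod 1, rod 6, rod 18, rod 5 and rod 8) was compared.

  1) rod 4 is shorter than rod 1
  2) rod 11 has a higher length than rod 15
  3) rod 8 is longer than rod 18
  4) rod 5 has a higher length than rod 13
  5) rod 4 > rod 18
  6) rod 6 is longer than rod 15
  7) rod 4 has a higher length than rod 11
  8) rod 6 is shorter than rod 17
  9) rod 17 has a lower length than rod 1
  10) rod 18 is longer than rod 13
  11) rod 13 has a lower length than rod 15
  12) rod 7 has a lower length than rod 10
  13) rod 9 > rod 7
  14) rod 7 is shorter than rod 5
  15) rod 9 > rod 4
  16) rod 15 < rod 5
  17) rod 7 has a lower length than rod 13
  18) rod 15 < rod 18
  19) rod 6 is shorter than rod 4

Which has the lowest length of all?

rod 13 is not least since rod 7 < rod 13; rod 15 is not least since rod 13 < rod 15; rod 5 is not least since rod 13 < rod 5; rod 18 is not least since rod 15 < rod 18; rod 6 is not least since rod 15 < rod 6; rod 17 is not least since rod 6 < rod 17; rod 11 is not least since rod 15 < rod 11; rod 4 is not least since rod 18 < rod 4; rod 1 is not least since rod 4 < rod 1; rod 10 is not least since rod 7 < rod 10; rod 9 is not least since rod 7 < rod 9; rod 8 is not least since rod 18 < rod 8.
Only rod 7 has nothing below it, so rod 7 is the lowest length.

rod 7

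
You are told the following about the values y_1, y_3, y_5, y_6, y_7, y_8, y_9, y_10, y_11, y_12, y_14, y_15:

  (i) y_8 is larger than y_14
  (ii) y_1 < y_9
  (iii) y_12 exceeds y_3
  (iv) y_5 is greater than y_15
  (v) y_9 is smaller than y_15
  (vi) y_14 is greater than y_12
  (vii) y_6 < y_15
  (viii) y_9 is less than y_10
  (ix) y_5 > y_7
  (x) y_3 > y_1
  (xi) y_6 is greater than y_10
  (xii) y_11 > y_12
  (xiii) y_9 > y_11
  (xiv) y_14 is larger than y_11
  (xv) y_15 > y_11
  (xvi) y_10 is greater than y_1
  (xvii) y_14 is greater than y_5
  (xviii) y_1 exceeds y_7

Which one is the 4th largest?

y_15

Piecing the relations together gives one ordering: y_7 < y_1 < y_3 < y_12 < y_11 < y_9 < y_10 < y_6 < y_15 < y_5 < y_14 < y_8.
The 4th largest is y_15.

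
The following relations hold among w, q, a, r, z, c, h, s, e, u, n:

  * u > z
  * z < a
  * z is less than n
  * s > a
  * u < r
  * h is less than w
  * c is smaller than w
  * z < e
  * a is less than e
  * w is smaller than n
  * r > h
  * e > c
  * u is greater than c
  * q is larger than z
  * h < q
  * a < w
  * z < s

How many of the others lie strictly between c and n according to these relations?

Chaining upward from c reaches: u, w, r, e.
Chaining downward from n reaches: z, h, a, w.
Strictly between c and n are those in both lists: w — 1 element.

1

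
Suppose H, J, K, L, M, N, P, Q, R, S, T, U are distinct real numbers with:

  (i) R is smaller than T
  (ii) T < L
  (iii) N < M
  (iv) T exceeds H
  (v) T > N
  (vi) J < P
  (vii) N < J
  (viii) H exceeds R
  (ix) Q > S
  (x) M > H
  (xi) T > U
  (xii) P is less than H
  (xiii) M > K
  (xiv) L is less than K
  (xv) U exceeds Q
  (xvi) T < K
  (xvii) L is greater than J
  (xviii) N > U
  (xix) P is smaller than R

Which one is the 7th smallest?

R

Piecing the relations together gives one ordering: S < Q < U < N < J < P < R < H < T < L < K < M.
Counting 7 from the smallest end gives R.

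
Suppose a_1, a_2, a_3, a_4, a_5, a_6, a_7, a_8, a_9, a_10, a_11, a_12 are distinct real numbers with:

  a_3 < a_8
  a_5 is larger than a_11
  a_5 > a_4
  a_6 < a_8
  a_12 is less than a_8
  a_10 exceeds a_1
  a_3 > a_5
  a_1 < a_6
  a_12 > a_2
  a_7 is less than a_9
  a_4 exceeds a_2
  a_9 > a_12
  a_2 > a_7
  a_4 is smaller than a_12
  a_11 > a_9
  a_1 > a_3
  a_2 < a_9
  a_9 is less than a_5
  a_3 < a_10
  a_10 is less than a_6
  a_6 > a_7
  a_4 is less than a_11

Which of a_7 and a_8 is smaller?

a_7

The relevant relations are a_7 < a_2; a_2 < a_4; a_4 < a_12; a_12 < a_9; a_9 < a_11; a_11 < a_5; a_5 < a_3; a_3 < a_1; a_1 < a_10; a_10 < a_6; a_6 < a_8.
Chaining these gives a_7 < a_2 < a_4 < a_12 < a_9 < a_11 < a_5 < a_3 < a_1 < a_10 < a_6 < a_8.
So a_7 < a_8; a_7 is the smaller of the two.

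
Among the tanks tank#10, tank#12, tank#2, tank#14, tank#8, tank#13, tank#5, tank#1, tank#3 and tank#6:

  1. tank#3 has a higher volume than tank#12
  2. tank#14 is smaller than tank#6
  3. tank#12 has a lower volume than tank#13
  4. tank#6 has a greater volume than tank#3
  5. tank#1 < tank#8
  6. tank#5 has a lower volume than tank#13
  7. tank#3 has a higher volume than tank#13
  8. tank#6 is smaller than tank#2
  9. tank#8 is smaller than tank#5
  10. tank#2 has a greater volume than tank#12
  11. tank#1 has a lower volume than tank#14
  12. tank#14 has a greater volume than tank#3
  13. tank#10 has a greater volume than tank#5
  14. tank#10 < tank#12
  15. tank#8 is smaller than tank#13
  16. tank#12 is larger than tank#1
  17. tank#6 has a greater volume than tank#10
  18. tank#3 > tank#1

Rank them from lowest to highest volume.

tank#1 < tank#8 < tank#5 < tank#10 < tank#12 < tank#13 < tank#3 < tank#14 < tank#6 < tank#2

Nothing is placed below tank#1, so it is least; from there tank#1 < tank#8; tank#8 < tank#5; tank#5 < tank#10; tank#10 < tank#12; tank#12 < tank#13; tank#13 < tank#3; tank#3 < tank#14; tank#14 < tank#6; tank#6 < tank#2, each given directly.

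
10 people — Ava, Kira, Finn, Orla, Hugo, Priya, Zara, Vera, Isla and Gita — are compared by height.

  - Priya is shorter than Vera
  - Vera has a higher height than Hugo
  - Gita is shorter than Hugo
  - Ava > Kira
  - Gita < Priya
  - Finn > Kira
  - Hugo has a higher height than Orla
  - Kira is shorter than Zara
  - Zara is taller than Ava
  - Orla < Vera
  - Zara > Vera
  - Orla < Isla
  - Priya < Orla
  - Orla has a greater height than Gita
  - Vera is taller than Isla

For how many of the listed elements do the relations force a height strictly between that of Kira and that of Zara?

The relations place Kira below Zara. An element lies strictly between them when it is forced above Kira and also forced below Zara.
Above Kira: {Ava, Finn}. Below Zara: {Gita, Priya, Ava, Orla, Isla, Hugo, Vera}.
Intersection: {Ava} — 1.

1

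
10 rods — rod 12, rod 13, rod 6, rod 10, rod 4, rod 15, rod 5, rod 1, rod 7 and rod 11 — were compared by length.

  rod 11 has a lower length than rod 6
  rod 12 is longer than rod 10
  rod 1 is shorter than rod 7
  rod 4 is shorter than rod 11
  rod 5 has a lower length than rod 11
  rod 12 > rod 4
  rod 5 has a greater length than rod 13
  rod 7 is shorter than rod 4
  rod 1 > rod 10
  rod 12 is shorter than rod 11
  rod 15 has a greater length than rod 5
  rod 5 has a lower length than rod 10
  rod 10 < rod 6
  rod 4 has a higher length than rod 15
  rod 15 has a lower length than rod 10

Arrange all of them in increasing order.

Each adjacent pair is fixed by a given relation: rod 13 < rod 5; rod 5 < rod 15; rod 15 < rod 10; rod 10 < rod 1; rod 1 < rod 7; rod 7 < rod 4; rod 4 < rod 12; rod 12 < rod 11; rod 11 < rod 6. Chaining them end to end gives the full order.

rod 13 < rod 5 < rod 15 < rod 10 < rod 1 < rod 7 < rod 4 < rod 12 < rod 11 < rod 6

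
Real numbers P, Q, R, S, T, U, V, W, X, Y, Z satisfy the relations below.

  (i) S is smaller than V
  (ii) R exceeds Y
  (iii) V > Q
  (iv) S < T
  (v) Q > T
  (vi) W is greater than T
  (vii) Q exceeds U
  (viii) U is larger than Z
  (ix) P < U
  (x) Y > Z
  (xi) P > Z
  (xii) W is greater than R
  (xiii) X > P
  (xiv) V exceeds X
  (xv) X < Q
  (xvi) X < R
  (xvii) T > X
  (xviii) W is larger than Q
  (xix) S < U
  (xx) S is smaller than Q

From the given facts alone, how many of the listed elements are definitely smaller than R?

From R the given relations immediately reach X, Y.
From those, Z, P — 4 in total.
Nothing else is reachable below R; 4 in all.

4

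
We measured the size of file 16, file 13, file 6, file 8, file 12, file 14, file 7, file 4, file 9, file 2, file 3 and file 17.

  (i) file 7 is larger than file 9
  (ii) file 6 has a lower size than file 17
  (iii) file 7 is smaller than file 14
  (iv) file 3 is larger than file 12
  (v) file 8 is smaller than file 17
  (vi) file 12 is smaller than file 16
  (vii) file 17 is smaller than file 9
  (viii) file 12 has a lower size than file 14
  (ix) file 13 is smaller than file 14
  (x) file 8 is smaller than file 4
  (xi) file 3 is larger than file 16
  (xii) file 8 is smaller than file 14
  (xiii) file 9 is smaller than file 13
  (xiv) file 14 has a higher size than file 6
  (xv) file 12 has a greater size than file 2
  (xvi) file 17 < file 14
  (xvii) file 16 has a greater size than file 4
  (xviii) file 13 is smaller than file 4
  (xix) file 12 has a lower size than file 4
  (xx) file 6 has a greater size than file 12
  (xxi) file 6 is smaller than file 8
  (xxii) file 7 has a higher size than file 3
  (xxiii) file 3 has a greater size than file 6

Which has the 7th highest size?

Chaining the given pairs: file 2 < file 12 < file 6 < file 8 < file 17 < file 9 < file 13 < file 4 < file 16 < file 3 < file 7 < file 14.
Counting 7 from the largest end gives file 9.

file 9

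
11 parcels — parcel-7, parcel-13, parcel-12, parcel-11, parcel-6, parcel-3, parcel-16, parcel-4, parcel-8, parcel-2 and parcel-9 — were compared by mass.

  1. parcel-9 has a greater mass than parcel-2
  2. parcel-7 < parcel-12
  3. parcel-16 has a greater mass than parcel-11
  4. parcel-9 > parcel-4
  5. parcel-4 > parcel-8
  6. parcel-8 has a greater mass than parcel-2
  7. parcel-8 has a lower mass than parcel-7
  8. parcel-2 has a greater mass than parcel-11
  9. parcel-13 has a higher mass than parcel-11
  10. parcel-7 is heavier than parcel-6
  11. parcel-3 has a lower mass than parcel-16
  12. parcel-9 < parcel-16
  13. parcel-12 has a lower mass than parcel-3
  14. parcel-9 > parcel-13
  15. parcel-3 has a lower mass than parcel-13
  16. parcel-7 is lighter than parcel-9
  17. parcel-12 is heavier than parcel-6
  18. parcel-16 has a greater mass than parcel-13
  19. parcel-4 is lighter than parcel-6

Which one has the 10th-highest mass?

parcel-2

Piecing the relations together gives one ordering: parcel-11 < parcel-2 < parcel-8 < parcel-4 < parcel-6 < parcel-7 < parcel-12 < parcel-3 < parcel-13 < parcel-9 < parcel-16.
Counting 10 from the largest end gives parcel-2.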